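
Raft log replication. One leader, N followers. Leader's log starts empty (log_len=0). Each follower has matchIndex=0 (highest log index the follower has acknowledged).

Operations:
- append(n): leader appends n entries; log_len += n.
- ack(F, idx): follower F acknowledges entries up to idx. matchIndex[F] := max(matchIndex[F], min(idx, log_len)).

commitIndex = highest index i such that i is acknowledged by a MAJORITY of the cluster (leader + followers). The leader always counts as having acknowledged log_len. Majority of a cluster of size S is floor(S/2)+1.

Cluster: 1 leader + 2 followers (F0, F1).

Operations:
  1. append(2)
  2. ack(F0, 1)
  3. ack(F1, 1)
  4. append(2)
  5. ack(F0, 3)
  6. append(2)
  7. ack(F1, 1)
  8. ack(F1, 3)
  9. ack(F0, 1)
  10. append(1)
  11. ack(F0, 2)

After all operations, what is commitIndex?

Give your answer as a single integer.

Answer: 3

Derivation:
Op 1: append 2 -> log_len=2
Op 2: F0 acks idx 1 -> match: F0=1 F1=0; commitIndex=1
Op 3: F1 acks idx 1 -> match: F0=1 F1=1; commitIndex=1
Op 4: append 2 -> log_len=4
Op 5: F0 acks idx 3 -> match: F0=3 F1=1; commitIndex=3
Op 6: append 2 -> log_len=6
Op 7: F1 acks idx 1 -> match: F0=3 F1=1; commitIndex=3
Op 8: F1 acks idx 3 -> match: F0=3 F1=3; commitIndex=3
Op 9: F0 acks idx 1 -> match: F0=3 F1=3; commitIndex=3
Op 10: append 1 -> log_len=7
Op 11: F0 acks idx 2 -> match: F0=3 F1=3; commitIndex=3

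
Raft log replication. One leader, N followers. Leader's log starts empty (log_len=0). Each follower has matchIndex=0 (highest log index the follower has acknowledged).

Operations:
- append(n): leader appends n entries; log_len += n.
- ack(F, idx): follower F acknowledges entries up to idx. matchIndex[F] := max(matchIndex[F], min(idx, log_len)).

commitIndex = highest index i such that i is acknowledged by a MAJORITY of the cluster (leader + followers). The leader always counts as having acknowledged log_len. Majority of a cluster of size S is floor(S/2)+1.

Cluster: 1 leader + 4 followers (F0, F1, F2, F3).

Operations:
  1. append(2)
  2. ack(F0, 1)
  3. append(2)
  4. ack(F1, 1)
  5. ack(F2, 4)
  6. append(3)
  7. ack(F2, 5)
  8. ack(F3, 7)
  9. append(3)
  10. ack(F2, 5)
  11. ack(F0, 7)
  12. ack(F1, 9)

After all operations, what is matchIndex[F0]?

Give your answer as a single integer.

Op 1: append 2 -> log_len=2
Op 2: F0 acks idx 1 -> match: F0=1 F1=0 F2=0 F3=0; commitIndex=0
Op 3: append 2 -> log_len=4
Op 4: F1 acks idx 1 -> match: F0=1 F1=1 F2=0 F3=0; commitIndex=1
Op 5: F2 acks idx 4 -> match: F0=1 F1=1 F2=4 F3=0; commitIndex=1
Op 6: append 3 -> log_len=7
Op 7: F2 acks idx 5 -> match: F0=1 F1=1 F2=5 F3=0; commitIndex=1
Op 8: F3 acks idx 7 -> match: F0=1 F1=1 F2=5 F3=7; commitIndex=5
Op 9: append 3 -> log_len=10
Op 10: F2 acks idx 5 -> match: F0=1 F1=1 F2=5 F3=7; commitIndex=5
Op 11: F0 acks idx 7 -> match: F0=7 F1=1 F2=5 F3=7; commitIndex=7
Op 12: F1 acks idx 9 -> match: F0=7 F1=9 F2=5 F3=7; commitIndex=7

Answer: 7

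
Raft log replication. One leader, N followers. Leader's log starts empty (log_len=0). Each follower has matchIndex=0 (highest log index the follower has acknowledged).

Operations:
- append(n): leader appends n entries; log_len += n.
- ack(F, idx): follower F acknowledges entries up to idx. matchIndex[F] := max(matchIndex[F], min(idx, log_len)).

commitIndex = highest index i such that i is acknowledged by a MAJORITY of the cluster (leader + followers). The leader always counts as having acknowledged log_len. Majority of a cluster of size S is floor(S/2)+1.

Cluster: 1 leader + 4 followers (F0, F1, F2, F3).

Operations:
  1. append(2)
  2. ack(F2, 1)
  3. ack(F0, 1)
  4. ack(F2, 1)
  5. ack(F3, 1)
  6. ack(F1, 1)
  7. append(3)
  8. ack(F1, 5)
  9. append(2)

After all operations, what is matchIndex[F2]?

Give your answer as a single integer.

Op 1: append 2 -> log_len=2
Op 2: F2 acks idx 1 -> match: F0=0 F1=0 F2=1 F3=0; commitIndex=0
Op 3: F0 acks idx 1 -> match: F0=1 F1=0 F2=1 F3=0; commitIndex=1
Op 4: F2 acks idx 1 -> match: F0=1 F1=0 F2=1 F3=0; commitIndex=1
Op 5: F3 acks idx 1 -> match: F0=1 F1=0 F2=1 F3=1; commitIndex=1
Op 6: F1 acks idx 1 -> match: F0=1 F1=1 F2=1 F3=1; commitIndex=1
Op 7: append 3 -> log_len=5
Op 8: F1 acks idx 5 -> match: F0=1 F1=5 F2=1 F3=1; commitIndex=1
Op 9: append 2 -> log_len=7

Answer: 1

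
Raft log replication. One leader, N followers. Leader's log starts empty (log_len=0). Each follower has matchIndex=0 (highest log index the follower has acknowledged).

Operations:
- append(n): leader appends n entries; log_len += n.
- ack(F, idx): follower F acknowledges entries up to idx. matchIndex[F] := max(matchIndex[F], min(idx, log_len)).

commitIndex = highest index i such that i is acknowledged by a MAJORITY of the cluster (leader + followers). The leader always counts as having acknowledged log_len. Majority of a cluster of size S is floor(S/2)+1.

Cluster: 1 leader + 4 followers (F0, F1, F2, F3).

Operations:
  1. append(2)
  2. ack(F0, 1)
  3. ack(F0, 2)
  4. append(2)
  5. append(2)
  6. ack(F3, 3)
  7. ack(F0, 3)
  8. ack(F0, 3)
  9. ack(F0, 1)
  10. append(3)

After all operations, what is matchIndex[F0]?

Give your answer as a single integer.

Op 1: append 2 -> log_len=2
Op 2: F0 acks idx 1 -> match: F0=1 F1=0 F2=0 F3=0; commitIndex=0
Op 3: F0 acks idx 2 -> match: F0=2 F1=0 F2=0 F3=0; commitIndex=0
Op 4: append 2 -> log_len=4
Op 5: append 2 -> log_len=6
Op 6: F3 acks idx 3 -> match: F0=2 F1=0 F2=0 F3=3; commitIndex=2
Op 7: F0 acks idx 3 -> match: F0=3 F1=0 F2=0 F3=3; commitIndex=3
Op 8: F0 acks idx 3 -> match: F0=3 F1=0 F2=0 F3=3; commitIndex=3
Op 9: F0 acks idx 1 -> match: F0=3 F1=0 F2=0 F3=3; commitIndex=3
Op 10: append 3 -> log_len=9

Answer: 3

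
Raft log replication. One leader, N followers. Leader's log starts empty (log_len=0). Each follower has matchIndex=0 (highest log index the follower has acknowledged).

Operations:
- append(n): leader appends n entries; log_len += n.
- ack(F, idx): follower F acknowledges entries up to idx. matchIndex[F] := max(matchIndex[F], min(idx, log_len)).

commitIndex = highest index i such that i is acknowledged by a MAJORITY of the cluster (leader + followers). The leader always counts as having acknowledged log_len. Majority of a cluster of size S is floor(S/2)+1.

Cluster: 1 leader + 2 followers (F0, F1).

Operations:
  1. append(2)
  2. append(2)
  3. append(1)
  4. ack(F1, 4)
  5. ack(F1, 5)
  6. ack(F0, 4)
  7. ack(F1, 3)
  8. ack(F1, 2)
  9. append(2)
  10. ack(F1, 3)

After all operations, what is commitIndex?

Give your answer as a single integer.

Op 1: append 2 -> log_len=2
Op 2: append 2 -> log_len=4
Op 3: append 1 -> log_len=5
Op 4: F1 acks idx 4 -> match: F0=0 F1=4; commitIndex=4
Op 5: F1 acks idx 5 -> match: F0=0 F1=5; commitIndex=5
Op 6: F0 acks idx 4 -> match: F0=4 F1=5; commitIndex=5
Op 7: F1 acks idx 3 -> match: F0=4 F1=5; commitIndex=5
Op 8: F1 acks idx 2 -> match: F0=4 F1=5; commitIndex=5
Op 9: append 2 -> log_len=7
Op 10: F1 acks idx 3 -> match: F0=4 F1=5; commitIndex=5

Answer: 5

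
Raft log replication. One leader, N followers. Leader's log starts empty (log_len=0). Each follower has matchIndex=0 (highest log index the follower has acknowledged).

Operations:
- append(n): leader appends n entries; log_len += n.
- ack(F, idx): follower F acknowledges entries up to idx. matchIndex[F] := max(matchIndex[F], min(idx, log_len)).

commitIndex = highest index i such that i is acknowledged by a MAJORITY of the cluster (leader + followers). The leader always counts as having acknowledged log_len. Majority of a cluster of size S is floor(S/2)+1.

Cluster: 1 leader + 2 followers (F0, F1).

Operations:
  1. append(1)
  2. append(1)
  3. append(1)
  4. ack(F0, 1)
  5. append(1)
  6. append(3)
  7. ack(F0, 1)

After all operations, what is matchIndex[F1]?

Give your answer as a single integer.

Op 1: append 1 -> log_len=1
Op 2: append 1 -> log_len=2
Op 3: append 1 -> log_len=3
Op 4: F0 acks idx 1 -> match: F0=1 F1=0; commitIndex=1
Op 5: append 1 -> log_len=4
Op 6: append 3 -> log_len=7
Op 7: F0 acks idx 1 -> match: F0=1 F1=0; commitIndex=1

Answer: 0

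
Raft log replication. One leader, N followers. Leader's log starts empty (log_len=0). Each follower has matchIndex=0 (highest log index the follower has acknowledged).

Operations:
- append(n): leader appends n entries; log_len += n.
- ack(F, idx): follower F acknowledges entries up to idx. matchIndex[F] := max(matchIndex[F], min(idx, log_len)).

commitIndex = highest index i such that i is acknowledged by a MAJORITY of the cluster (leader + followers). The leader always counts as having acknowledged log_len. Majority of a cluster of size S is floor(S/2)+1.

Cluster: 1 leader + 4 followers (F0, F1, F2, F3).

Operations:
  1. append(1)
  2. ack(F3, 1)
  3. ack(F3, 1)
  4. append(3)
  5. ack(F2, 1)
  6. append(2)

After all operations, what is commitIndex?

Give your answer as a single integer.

Answer: 1

Derivation:
Op 1: append 1 -> log_len=1
Op 2: F3 acks idx 1 -> match: F0=0 F1=0 F2=0 F3=1; commitIndex=0
Op 3: F3 acks idx 1 -> match: F0=0 F1=0 F2=0 F3=1; commitIndex=0
Op 4: append 3 -> log_len=4
Op 5: F2 acks idx 1 -> match: F0=0 F1=0 F2=1 F3=1; commitIndex=1
Op 6: append 2 -> log_len=6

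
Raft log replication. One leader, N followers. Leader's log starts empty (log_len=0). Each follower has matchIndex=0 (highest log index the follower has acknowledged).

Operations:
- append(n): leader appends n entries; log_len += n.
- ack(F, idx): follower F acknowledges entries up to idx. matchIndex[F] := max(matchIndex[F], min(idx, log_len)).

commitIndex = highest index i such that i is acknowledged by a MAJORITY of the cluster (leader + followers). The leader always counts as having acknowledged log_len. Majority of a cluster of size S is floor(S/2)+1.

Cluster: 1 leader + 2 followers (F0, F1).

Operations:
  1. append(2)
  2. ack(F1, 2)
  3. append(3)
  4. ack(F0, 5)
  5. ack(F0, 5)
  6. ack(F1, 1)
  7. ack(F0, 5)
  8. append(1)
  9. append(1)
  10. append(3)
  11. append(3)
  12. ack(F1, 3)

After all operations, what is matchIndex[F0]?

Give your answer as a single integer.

Op 1: append 2 -> log_len=2
Op 2: F1 acks idx 2 -> match: F0=0 F1=2; commitIndex=2
Op 3: append 3 -> log_len=5
Op 4: F0 acks idx 5 -> match: F0=5 F1=2; commitIndex=5
Op 5: F0 acks idx 5 -> match: F0=5 F1=2; commitIndex=5
Op 6: F1 acks idx 1 -> match: F0=5 F1=2; commitIndex=5
Op 7: F0 acks idx 5 -> match: F0=5 F1=2; commitIndex=5
Op 8: append 1 -> log_len=6
Op 9: append 1 -> log_len=7
Op 10: append 3 -> log_len=10
Op 11: append 3 -> log_len=13
Op 12: F1 acks idx 3 -> match: F0=5 F1=3; commitIndex=5

Answer: 5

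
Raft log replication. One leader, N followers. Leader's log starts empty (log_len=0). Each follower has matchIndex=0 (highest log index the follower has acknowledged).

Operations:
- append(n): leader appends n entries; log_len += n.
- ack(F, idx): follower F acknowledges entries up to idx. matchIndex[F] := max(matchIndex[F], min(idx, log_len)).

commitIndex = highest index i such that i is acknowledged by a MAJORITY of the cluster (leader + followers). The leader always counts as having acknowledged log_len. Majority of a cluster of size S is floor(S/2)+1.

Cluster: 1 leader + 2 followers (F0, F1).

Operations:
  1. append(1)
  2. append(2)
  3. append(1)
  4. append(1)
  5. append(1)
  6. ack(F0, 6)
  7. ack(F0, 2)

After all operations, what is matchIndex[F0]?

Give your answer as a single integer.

Answer: 6

Derivation:
Op 1: append 1 -> log_len=1
Op 2: append 2 -> log_len=3
Op 3: append 1 -> log_len=4
Op 4: append 1 -> log_len=5
Op 5: append 1 -> log_len=6
Op 6: F0 acks idx 6 -> match: F0=6 F1=0; commitIndex=6
Op 7: F0 acks idx 2 -> match: F0=6 F1=0; commitIndex=6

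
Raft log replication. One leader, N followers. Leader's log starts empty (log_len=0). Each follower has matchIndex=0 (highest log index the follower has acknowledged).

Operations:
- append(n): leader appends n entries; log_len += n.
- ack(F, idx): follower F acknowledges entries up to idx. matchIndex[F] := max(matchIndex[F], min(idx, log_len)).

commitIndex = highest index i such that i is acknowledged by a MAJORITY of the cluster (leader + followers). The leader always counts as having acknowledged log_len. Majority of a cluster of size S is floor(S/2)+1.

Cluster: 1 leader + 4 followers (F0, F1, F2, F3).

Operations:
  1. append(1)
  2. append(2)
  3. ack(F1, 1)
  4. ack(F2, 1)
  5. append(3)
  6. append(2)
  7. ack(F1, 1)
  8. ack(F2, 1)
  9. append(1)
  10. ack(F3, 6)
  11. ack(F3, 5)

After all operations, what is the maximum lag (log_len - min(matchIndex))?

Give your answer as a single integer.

Op 1: append 1 -> log_len=1
Op 2: append 2 -> log_len=3
Op 3: F1 acks idx 1 -> match: F0=0 F1=1 F2=0 F3=0; commitIndex=0
Op 4: F2 acks idx 1 -> match: F0=0 F1=1 F2=1 F3=0; commitIndex=1
Op 5: append 3 -> log_len=6
Op 6: append 2 -> log_len=8
Op 7: F1 acks idx 1 -> match: F0=0 F1=1 F2=1 F3=0; commitIndex=1
Op 8: F2 acks idx 1 -> match: F0=0 F1=1 F2=1 F3=0; commitIndex=1
Op 9: append 1 -> log_len=9
Op 10: F3 acks idx 6 -> match: F0=0 F1=1 F2=1 F3=6; commitIndex=1
Op 11: F3 acks idx 5 -> match: F0=0 F1=1 F2=1 F3=6; commitIndex=1

Answer: 9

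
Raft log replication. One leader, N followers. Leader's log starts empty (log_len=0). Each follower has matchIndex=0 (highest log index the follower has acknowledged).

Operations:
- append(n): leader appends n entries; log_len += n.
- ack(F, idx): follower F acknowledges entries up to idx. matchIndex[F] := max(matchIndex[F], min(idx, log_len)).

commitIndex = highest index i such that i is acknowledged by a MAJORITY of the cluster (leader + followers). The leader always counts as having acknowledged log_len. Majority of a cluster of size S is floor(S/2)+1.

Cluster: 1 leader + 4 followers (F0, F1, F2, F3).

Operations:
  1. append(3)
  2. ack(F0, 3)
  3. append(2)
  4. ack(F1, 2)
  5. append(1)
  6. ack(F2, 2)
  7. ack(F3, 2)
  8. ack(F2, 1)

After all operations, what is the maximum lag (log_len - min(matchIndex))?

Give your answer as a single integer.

Answer: 4

Derivation:
Op 1: append 3 -> log_len=3
Op 2: F0 acks idx 3 -> match: F0=3 F1=0 F2=0 F3=0; commitIndex=0
Op 3: append 2 -> log_len=5
Op 4: F1 acks idx 2 -> match: F0=3 F1=2 F2=0 F3=0; commitIndex=2
Op 5: append 1 -> log_len=6
Op 6: F2 acks idx 2 -> match: F0=3 F1=2 F2=2 F3=0; commitIndex=2
Op 7: F3 acks idx 2 -> match: F0=3 F1=2 F2=2 F3=2; commitIndex=2
Op 8: F2 acks idx 1 -> match: F0=3 F1=2 F2=2 F3=2; commitIndex=2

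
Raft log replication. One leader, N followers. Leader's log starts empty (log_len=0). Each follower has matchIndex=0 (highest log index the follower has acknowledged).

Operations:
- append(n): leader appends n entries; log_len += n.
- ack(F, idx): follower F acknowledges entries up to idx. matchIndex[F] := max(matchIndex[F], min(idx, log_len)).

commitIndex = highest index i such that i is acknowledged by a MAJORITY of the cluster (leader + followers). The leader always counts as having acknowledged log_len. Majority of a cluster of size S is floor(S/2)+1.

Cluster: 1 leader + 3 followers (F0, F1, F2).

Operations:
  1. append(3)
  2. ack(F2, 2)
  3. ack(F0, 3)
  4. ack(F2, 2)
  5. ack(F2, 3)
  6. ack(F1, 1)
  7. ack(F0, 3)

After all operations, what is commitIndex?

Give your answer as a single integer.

Answer: 3

Derivation:
Op 1: append 3 -> log_len=3
Op 2: F2 acks idx 2 -> match: F0=0 F1=0 F2=2; commitIndex=0
Op 3: F0 acks idx 3 -> match: F0=3 F1=0 F2=2; commitIndex=2
Op 4: F2 acks idx 2 -> match: F0=3 F1=0 F2=2; commitIndex=2
Op 5: F2 acks idx 3 -> match: F0=3 F1=0 F2=3; commitIndex=3
Op 6: F1 acks idx 1 -> match: F0=3 F1=1 F2=3; commitIndex=3
Op 7: F0 acks idx 3 -> match: F0=3 F1=1 F2=3; commitIndex=3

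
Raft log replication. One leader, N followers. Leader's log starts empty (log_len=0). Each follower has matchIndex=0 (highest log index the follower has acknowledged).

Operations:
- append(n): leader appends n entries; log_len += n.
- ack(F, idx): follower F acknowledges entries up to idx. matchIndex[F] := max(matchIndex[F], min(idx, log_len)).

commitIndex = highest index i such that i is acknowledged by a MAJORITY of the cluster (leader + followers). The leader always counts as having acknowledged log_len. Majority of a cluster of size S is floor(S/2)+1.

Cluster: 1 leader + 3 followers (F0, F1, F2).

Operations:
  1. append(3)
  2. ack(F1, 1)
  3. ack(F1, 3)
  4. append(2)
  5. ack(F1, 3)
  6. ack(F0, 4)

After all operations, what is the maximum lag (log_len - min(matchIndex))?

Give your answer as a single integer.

Op 1: append 3 -> log_len=3
Op 2: F1 acks idx 1 -> match: F0=0 F1=1 F2=0; commitIndex=0
Op 3: F1 acks idx 3 -> match: F0=0 F1=3 F2=0; commitIndex=0
Op 4: append 2 -> log_len=5
Op 5: F1 acks idx 3 -> match: F0=0 F1=3 F2=0; commitIndex=0
Op 6: F0 acks idx 4 -> match: F0=4 F1=3 F2=0; commitIndex=3

Answer: 5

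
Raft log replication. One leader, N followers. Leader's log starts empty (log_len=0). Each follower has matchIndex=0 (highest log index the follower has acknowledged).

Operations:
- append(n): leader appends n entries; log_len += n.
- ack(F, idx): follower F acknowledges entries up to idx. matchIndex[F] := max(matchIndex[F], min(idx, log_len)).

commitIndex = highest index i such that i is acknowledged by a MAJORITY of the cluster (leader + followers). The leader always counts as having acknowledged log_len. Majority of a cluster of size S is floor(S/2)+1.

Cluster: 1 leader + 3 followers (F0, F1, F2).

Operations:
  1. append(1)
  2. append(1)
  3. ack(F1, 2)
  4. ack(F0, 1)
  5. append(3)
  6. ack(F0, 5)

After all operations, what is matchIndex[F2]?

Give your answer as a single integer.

Answer: 0

Derivation:
Op 1: append 1 -> log_len=1
Op 2: append 1 -> log_len=2
Op 3: F1 acks idx 2 -> match: F0=0 F1=2 F2=0; commitIndex=0
Op 4: F0 acks idx 1 -> match: F0=1 F1=2 F2=0; commitIndex=1
Op 5: append 3 -> log_len=5
Op 6: F0 acks idx 5 -> match: F0=5 F1=2 F2=0; commitIndex=2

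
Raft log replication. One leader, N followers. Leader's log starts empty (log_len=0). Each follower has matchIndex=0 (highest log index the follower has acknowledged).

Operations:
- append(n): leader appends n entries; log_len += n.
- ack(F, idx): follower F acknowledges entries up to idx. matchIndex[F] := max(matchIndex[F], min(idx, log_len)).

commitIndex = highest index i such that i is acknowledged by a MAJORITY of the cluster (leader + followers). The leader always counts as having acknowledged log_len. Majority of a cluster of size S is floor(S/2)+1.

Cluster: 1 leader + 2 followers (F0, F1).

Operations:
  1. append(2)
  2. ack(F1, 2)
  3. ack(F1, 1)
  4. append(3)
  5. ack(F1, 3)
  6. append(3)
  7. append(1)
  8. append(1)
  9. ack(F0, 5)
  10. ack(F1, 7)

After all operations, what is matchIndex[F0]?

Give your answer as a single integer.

Op 1: append 2 -> log_len=2
Op 2: F1 acks idx 2 -> match: F0=0 F1=2; commitIndex=2
Op 3: F1 acks idx 1 -> match: F0=0 F1=2; commitIndex=2
Op 4: append 3 -> log_len=5
Op 5: F1 acks idx 3 -> match: F0=0 F1=3; commitIndex=3
Op 6: append 3 -> log_len=8
Op 7: append 1 -> log_len=9
Op 8: append 1 -> log_len=10
Op 9: F0 acks idx 5 -> match: F0=5 F1=3; commitIndex=5
Op 10: F1 acks idx 7 -> match: F0=5 F1=7; commitIndex=7

Answer: 5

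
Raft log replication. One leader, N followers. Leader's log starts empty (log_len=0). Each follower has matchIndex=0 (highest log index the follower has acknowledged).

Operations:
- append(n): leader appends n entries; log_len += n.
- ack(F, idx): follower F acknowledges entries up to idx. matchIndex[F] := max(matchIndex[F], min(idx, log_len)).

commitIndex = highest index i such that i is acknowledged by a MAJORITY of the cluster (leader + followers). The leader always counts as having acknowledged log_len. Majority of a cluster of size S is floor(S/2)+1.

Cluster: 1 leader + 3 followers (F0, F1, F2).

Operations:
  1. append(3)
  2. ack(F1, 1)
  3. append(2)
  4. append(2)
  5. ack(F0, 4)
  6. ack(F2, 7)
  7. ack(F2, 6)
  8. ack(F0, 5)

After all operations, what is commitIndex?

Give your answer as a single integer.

Answer: 5

Derivation:
Op 1: append 3 -> log_len=3
Op 2: F1 acks idx 1 -> match: F0=0 F1=1 F2=0; commitIndex=0
Op 3: append 2 -> log_len=5
Op 4: append 2 -> log_len=7
Op 5: F0 acks idx 4 -> match: F0=4 F1=1 F2=0; commitIndex=1
Op 6: F2 acks idx 7 -> match: F0=4 F1=1 F2=7; commitIndex=4
Op 7: F2 acks idx 6 -> match: F0=4 F1=1 F2=7; commitIndex=4
Op 8: F0 acks idx 5 -> match: F0=5 F1=1 F2=7; commitIndex=5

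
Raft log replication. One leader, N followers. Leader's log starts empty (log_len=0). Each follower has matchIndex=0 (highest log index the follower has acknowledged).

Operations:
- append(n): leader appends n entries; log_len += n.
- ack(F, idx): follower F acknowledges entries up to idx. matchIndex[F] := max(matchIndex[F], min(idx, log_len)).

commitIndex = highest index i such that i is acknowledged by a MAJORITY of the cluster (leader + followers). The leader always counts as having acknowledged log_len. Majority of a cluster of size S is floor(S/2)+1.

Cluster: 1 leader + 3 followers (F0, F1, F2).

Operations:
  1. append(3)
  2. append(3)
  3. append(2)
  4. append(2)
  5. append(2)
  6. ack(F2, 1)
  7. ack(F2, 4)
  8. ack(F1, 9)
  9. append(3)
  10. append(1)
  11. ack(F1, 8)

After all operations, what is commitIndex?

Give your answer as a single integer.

Op 1: append 3 -> log_len=3
Op 2: append 3 -> log_len=6
Op 3: append 2 -> log_len=8
Op 4: append 2 -> log_len=10
Op 5: append 2 -> log_len=12
Op 6: F2 acks idx 1 -> match: F0=0 F1=0 F2=1; commitIndex=0
Op 7: F2 acks idx 4 -> match: F0=0 F1=0 F2=4; commitIndex=0
Op 8: F1 acks idx 9 -> match: F0=0 F1=9 F2=4; commitIndex=4
Op 9: append 3 -> log_len=15
Op 10: append 1 -> log_len=16
Op 11: F1 acks idx 8 -> match: F0=0 F1=9 F2=4; commitIndex=4

Answer: 4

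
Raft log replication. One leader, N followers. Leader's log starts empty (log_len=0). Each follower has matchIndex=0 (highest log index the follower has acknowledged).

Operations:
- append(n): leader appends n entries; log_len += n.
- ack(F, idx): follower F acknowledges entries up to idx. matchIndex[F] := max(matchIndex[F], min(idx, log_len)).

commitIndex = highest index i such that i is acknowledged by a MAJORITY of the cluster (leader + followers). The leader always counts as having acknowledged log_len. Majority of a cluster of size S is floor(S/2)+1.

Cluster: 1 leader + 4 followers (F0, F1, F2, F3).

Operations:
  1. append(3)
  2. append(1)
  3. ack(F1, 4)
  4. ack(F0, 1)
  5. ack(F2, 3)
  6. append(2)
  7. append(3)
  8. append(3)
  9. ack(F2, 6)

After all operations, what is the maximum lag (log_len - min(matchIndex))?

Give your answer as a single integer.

Answer: 12

Derivation:
Op 1: append 3 -> log_len=3
Op 2: append 1 -> log_len=4
Op 3: F1 acks idx 4 -> match: F0=0 F1=4 F2=0 F3=0; commitIndex=0
Op 4: F0 acks idx 1 -> match: F0=1 F1=4 F2=0 F3=0; commitIndex=1
Op 5: F2 acks idx 3 -> match: F0=1 F1=4 F2=3 F3=0; commitIndex=3
Op 6: append 2 -> log_len=6
Op 7: append 3 -> log_len=9
Op 8: append 3 -> log_len=12
Op 9: F2 acks idx 6 -> match: F0=1 F1=4 F2=6 F3=0; commitIndex=4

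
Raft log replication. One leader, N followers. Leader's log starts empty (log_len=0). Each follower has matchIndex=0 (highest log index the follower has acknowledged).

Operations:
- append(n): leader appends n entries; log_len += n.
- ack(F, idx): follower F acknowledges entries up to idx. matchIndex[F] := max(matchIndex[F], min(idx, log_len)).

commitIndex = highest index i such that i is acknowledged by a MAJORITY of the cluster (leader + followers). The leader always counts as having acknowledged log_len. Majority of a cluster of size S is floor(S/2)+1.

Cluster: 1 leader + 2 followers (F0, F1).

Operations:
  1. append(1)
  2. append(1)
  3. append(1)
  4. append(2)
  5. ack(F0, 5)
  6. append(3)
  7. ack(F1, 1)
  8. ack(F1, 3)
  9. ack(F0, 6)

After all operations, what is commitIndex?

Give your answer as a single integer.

Answer: 6

Derivation:
Op 1: append 1 -> log_len=1
Op 2: append 1 -> log_len=2
Op 3: append 1 -> log_len=3
Op 4: append 2 -> log_len=5
Op 5: F0 acks idx 5 -> match: F0=5 F1=0; commitIndex=5
Op 6: append 3 -> log_len=8
Op 7: F1 acks idx 1 -> match: F0=5 F1=1; commitIndex=5
Op 8: F1 acks idx 3 -> match: F0=5 F1=3; commitIndex=5
Op 9: F0 acks idx 6 -> match: F0=6 F1=3; commitIndex=6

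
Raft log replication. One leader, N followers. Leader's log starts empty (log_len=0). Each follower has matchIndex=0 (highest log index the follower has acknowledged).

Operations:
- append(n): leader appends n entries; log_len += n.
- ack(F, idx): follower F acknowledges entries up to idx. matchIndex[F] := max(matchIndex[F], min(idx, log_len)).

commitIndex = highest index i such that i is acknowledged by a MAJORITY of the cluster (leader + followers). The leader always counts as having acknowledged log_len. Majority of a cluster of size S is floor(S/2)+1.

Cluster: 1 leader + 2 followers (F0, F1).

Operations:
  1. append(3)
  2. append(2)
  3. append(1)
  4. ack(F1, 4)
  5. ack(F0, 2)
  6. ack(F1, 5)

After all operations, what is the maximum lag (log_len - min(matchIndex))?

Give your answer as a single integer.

Answer: 4

Derivation:
Op 1: append 3 -> log_len=3
Op 2: append 2 -> log_len=5
Op 3: append 1 -> log_len=6
Op 4: F1 acks idx 4 -> match: F0=0 F1=4; commitIndex=4
Op 5: F0 acks idx 2 -> match: F0=2 F1=4; commitIndex=4
Op 6: F1 acks idx 5 -> match: F0=2 F1=5; commitIndex=5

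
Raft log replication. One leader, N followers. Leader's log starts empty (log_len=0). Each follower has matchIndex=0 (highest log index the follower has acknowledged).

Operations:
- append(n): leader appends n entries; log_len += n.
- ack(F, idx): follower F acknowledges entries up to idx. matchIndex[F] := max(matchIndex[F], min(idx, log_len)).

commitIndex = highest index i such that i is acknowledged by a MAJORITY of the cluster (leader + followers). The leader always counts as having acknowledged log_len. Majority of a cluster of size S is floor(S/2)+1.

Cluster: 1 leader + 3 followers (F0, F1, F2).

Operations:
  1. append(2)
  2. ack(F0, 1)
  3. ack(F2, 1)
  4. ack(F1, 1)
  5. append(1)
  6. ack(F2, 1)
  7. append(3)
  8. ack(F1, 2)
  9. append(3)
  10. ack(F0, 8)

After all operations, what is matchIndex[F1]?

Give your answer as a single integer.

Op 1: append 2 -> log_len=2
Op 2: F0 acks idx 1 -> match: F0=1 F1=0 F2=0; commitIndex=0
Op 3: F2 acks idx 1 -> match: F0=1 F1=0 F2=1; commitIndex=1
Op 4: F1 acks idx 1 -> match: F0=1 F1=1 F2=1; commitIndex=1
Op 5: append 1 -> log_len=3
Op 6: F2 acks idx 1 -> match: F0=1 F1=1 F2=1; commitIndex=1
Op 7: append 3 -> log_len=6
Op 8: F1 acks idx 2 -> match: F0=1 F1=2 F2=1; commitIndex=1
Op 9: append 3 -> log_len=9
Op 10: F0 acks idx 8 -> match: F0=8 F1=2 F2=1; commitIndex=2

Answer: 2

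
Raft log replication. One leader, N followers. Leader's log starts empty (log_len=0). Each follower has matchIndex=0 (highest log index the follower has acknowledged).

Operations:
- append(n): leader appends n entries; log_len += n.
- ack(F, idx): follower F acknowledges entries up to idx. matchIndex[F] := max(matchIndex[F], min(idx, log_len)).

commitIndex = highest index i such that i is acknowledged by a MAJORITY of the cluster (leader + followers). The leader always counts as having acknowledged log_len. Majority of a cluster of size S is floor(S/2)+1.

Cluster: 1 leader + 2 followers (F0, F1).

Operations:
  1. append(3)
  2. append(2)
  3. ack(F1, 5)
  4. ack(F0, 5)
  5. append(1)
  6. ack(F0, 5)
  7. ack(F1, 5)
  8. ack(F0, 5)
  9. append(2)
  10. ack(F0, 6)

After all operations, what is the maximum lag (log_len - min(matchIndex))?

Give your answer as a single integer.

Answer: 3

Derivation:
Op 1: append 3 -> log_len=3
Op 2: append 2 -> log_len=5
Op 3: F1 acks idx 5 -> match: F0=0 F1=5; commitIndex=5
Op 4: F0 acks idx 5 -> match: F0=5 F1=5; commitIndex=5
Op 5: append 1 -> log_len=6
Op 6: F0 acks idx 5 -> match: F0=5 F1=5; commitIndex=5
Op 7: F1 acks idx 5 -> match: F0=5 F1=5; commitIndex=5
Op 8: F0 acks idx 5 -> match: F0=5 F1=5; commitIndex=5
Op 9: append 2 -> log_len=8
Op 10: F0 acks idx 6 -> match: F0=6 F1=5; commitIndex=6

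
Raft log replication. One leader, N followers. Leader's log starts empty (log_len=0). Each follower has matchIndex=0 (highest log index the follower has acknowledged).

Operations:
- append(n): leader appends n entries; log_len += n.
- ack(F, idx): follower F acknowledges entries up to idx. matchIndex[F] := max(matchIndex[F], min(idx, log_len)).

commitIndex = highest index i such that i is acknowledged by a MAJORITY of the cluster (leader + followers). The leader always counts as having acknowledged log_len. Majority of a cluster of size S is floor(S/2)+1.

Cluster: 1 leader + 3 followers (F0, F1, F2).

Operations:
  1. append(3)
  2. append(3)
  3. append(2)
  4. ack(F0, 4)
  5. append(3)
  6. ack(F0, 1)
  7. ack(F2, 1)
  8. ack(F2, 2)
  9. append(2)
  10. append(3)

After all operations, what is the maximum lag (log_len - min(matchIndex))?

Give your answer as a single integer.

Answer: 16

Derivation:
Op 1: append 3 -> log_len=3
Op 2: append 3 -> log_len=6
Op 3: append 2 -> log_len=8
Op 4: F0 acks idx 4 -> match: F0=4 F1=0 F2=0; commitIndex=0
Op 5: append 3 -> log_len=11
Op 6: F0 acks idx 1 -> match: F0=4 F1=0 F2=0; commitIndex=0
Op 7: F2 acks idx 1 -> match: F0=4 F1=0 F2=1; commitIndex=1
Op 8: F2 acks idx 2 -> match: F0=4 F1=0 F2=2; commitIndex=2
Op 9: append 2 -> log_len=13
Op 10: append 3 -> log_len=16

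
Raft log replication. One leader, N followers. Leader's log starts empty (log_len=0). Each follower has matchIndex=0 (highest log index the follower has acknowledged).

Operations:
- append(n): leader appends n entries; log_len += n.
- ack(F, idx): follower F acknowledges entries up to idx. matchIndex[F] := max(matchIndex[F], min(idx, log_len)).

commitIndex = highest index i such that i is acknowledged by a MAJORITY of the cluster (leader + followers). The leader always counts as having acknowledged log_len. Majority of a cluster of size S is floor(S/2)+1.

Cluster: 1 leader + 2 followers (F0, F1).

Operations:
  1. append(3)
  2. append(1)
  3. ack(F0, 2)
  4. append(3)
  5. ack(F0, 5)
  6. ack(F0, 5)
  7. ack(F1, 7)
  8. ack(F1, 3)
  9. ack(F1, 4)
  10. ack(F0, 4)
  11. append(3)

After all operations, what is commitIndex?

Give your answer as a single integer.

Answer: 7

Derivation:
Op 1: append 3 -> log_len=3
Op 2: append 1 -> log_len=4
Op 3: F0 acks idx 2 -> match: F0=2 F1=0; commitIndex=2
Op 4: append 3 -> log_len=7
Op 5: F0 acks idx 5 -> match: F0=5 F1=0; commitIndex=5
Op 6: F0 acks idx 5 -> match: F0=5 F1=0; commitIndex=5
Op 7: F1 acks idx 7 -> match: F0=5 F1=7; commitIndex=7
Op 8: F1 acks idx 3 -> match: F0=5 F1=7; commitIndex=7
Op 9: F1 acks idx 4 -> match: F0=5 F1=7; commitIndex=7
Op 10: F0 acks idx 4 -> match: F0=5 F1=7; commitIndex=7
Op 11: append 3 -> log_len=10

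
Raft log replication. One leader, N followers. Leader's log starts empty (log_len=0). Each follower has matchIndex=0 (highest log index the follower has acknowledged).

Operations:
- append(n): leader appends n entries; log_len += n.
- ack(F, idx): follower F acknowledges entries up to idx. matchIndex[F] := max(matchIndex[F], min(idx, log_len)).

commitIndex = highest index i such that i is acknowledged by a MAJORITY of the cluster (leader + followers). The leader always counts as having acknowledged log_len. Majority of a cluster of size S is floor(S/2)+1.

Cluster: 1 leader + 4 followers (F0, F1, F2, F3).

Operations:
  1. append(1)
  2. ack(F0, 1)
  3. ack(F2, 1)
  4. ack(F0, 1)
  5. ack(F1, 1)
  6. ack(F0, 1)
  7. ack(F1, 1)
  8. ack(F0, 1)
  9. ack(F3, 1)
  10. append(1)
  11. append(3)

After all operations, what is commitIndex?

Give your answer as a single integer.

Op 1: append 1 -> log_len=1
Op 2: F0 acks idx 1 -> match: F0=1 F1=0 F2=0 F3=0; commitIndex=0
Op 3: F2 acks idx 1 -> match: F0=1 F1=0 F2=1 F3=0; commitIndex=1
Op 4: F0 acks idx 1 -> match: F0=1 F1=0 F2=1 F3=0; commitIndex=1
Op 5: F1 acks idx 1 -> match: F0=1 F1=1 F2=1 F3=0; commitIndex=1
Op 6: F0 acks idx 1 -> match: F0=1 F1=1 F2=1 F3=0; commitIndex=1
Op 7: F1 acks idx 1 -> match: F0=1 F1=1 F2=1 F3=0; commitIndex=1
Op 8: F0 acks idx 1 -> match: F0=1 F1=1 F2=1 F3=0; commitIndex=1
Op 9: F3 acks idx 1 -> match: F0=1 F1=1 F2=1 F3=1; commitIndex=1
Op 10: append 1 -> log_len=2
Op 11: append 3 -> log_len=5

Answer: 1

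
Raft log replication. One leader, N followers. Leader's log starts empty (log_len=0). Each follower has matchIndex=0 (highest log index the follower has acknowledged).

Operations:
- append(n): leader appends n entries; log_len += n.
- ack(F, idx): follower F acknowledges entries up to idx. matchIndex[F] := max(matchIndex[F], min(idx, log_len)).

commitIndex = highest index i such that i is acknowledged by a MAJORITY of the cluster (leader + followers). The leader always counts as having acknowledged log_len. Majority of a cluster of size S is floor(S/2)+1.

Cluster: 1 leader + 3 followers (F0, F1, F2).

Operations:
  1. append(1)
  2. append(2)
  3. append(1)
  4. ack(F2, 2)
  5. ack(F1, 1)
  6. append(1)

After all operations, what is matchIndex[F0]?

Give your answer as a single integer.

Answer: 0

Derivation:
Op 1: append 1 -> log_len=1
Op 2: append 2 -> log_len=3
Op 3: append 1 -> log_len=4
Op 4: F2 acks idx 2 -> match: F0=0 F1=0 F2=2; commitIndex=0
Op 5: F1 acks idx 1 -> match: F0=0 F1=1 F2=2; commitIndex=1
Op 6: append 1 -> log_len=5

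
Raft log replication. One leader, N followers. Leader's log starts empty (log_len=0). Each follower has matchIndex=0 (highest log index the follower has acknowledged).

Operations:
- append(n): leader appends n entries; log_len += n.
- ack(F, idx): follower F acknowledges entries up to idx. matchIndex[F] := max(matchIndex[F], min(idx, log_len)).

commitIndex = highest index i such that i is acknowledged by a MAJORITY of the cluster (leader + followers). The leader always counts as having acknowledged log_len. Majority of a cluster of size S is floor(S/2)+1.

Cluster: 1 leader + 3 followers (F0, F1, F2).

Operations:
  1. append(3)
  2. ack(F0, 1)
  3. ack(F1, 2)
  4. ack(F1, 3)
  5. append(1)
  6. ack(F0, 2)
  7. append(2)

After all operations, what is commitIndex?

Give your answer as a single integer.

Op 1: append 3 -> log_len=3
Op 2: F0 acks idx 1 -> match: F0=1 F1=0 F2=0; commitIndex=0
Op 3: F1 acks idx 2 -> match: F0=1 F1=2 F2=0; commitIndex=1
Op 4: F1 acks idx 3 -> match: F0=1 F1=3 F2=0; commitIndex=1
Op 5: append 1 -> log_len=4
Op 6: F0 acks idx 2 -> match: F0=2 F1=3 F2=0; commitIndex=2
Op 7: append 2 -> log_len=6

Answer: 2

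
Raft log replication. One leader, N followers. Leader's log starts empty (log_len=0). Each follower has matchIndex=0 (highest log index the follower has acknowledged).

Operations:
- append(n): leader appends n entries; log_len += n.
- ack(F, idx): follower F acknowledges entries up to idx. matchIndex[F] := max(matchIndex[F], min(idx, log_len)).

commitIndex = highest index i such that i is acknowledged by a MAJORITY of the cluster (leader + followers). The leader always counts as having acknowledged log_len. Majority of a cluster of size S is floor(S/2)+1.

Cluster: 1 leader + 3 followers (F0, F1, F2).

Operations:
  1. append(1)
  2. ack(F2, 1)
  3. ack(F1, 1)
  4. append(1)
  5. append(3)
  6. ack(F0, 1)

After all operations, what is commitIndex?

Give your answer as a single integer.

Answer: 1

Derivation:
Op 1: append 1 -> log_len=1
Op 2: F2 acks idx 1 -> match: F0=0 F1=0 F2=1; commitIndex=0
Op 3: F1 acks idx 1 -> match: F0=0 F1=1 F2=1; commitIndex=1
Op 4: append 1 -> log_len=2
Op 5: append 3 -> log_len=5
Op 6: F0 acks idx 1 -> match: F0=1 F1=1 F2=1; commitIndex=1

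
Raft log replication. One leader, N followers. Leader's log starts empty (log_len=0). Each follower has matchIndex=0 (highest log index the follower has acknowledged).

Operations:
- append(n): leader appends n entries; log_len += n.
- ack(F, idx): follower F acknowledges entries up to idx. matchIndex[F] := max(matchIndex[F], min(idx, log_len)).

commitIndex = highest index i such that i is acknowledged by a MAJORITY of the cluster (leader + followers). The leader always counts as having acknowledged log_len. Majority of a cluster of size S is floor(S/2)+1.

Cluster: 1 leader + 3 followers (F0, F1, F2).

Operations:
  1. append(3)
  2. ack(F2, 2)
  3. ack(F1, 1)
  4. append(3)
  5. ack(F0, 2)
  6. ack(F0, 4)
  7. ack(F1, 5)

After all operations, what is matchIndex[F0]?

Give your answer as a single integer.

Op 1: append 3 -> log_len=3
Op 2: F2 acks idx 2 -> match: F0=0 F1=0 F2=2; commitIndex=0
Op 3: F1 acks idx 1 -> match: F0=0 F1=1 F2=2; commitIndex=1
Op 4: append 3 -> log_len=6
Op 5: F0 acks idx 2 -> match: F0=2 F1=1 F2=2; commitIndex=2
Op 6: F0 acks idx 4 -> match: F0=4 F1=1 F2=2; commitIndex=2
Op 7: F1 acks idx 5 -> match: F0=4 F1=5 F2=2; commitIndex=4

Answer: 4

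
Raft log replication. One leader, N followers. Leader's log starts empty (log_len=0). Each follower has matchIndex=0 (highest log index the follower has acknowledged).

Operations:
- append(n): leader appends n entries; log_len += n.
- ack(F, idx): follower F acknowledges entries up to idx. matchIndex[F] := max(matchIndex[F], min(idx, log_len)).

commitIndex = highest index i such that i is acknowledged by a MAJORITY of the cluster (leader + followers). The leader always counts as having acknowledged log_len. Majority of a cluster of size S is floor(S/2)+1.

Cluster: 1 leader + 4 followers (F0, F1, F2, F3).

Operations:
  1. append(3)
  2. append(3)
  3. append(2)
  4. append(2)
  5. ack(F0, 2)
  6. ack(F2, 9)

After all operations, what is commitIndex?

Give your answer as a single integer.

Answer: 2

Derivation:
Op 1: append 3 -> log_len=3
Op 2: append 3 -> log_len=6
Op 3: append 2 -> log_len=8
Op 4: append 2 -> log_len=10
Op 5: F0 acks idx 2 -> match: F0=2 F1=0 F2=0 F3=0; commitIndex=0
Op 6: F2 acks idx 9 -> match: F0=2 F1=0 F2=9 F3=0; commitIndex=2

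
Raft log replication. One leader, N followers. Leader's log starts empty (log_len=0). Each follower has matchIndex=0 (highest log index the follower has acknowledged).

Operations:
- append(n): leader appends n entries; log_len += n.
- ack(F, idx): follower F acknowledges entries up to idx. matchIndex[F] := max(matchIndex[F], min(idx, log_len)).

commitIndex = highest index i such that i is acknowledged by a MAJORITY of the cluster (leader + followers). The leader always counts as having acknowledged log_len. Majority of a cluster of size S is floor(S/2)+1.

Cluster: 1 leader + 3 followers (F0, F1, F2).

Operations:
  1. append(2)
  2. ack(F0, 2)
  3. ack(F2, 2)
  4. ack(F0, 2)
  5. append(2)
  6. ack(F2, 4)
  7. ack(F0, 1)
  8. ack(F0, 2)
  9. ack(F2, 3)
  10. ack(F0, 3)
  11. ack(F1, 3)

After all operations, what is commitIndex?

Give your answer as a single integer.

Op 1: append 2 -> log_len=2
Op 2: F0 acks idx 2 -> match: F0=2 F1=0 F2=0; commitIndex=0
Op 3: F2 acks idx 2 -> match: F0=2 F1=0 F2=2; commitIndex=2
Op 4: F0 acks idx 2 -> match: F0=2 F1=0 F2=2; commitIndex=2
Op 5: append 2 -> log_len=4
Op 6: F2 acks idx 4 -> match: F0=2 F1=0 F2=4; commitIndex=2
Op 7: F0 acks idx 1 -> match: F0=2 F1=0 F2=4; commitIndex=2
Op 8: F0 acks idx 2 -> match: F0=2 F1=0 F2=4; commitIndex=2
Op 9: F2 acks idx 3 -> match: F0=2 F1=0 F2=4; commitIndex=2
Op 10: F0 acks idx 3 -> match: F0=3 F1=0 F2=4; commitIndex=3
Op 11: F1 acks idx 3 -> match: F0=3 F1=3 F2=4; commitIndex=3

Answer: 3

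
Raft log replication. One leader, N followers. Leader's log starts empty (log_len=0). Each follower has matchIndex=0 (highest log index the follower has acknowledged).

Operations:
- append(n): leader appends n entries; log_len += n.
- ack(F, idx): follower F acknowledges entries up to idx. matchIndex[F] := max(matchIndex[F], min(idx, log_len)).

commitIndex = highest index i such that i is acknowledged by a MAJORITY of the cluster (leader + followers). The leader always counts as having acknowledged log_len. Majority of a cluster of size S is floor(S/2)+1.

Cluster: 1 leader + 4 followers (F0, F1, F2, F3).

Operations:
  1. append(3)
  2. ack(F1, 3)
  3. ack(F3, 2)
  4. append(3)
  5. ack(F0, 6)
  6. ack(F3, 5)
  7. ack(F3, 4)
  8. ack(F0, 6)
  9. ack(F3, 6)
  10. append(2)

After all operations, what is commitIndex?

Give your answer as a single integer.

Op 1: append 3 -> log_len=3
Op 2: F1 acks idx 3 -> match: F0=0 F1=3 F2=0 F3=0; commitIndex=0
Op 3: F3 acks idx 2 -> match: F0=0 F1=3 F2=0 F3=2; commitIndex=2
Op 4: append 3 -> log_len=6
Op 5: F0 acks idx 6 -> match: F0=6 F1=3 F2=0 F3=2; commitIndex=3
Op 6: F3 acks idx 5 -> match: F0=6 F1=3 F2=0 F3=5; commitIndex=5
Op 7: F3 acks idx 4 -> match: F0=6 F1=3 F2=0 F3=5; commitIndex=5
Op 8: F0 acks idx 6 -> match: F0=6 F1=3 F2=0 F3=5; commitIndex=5
Op 9: F3 acks idx 6 -> match: F0=6 F1=3 F2=0 F3=6; commitIndex=6
Op 10: append 2 -> log_len=8

Answer: 6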